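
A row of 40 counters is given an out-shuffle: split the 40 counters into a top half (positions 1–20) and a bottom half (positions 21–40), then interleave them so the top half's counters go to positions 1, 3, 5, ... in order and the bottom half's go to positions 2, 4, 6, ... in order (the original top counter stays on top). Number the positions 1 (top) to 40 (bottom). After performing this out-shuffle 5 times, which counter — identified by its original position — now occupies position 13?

Work backwards from position 13, undoing one out-shuffle at a time:
13 ← 7 ← 4 ← 22 ← 31 ← 16
So the counter now at position 13 started at position 16.

16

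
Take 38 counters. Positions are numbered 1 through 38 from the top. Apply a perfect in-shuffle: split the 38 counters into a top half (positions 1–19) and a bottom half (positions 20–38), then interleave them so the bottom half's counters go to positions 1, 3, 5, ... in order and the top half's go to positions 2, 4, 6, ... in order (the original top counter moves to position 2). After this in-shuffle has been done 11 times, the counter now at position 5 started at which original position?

Work backwards from position 5, undoing one in-shuffle at a time:
5 ← 22 ← 11 ← 25 ← 32 ← 16 ← 8 ← 4 ← 2 ← 1 ← 20 ← 10
So the counter now at position 5 started at position 10.

10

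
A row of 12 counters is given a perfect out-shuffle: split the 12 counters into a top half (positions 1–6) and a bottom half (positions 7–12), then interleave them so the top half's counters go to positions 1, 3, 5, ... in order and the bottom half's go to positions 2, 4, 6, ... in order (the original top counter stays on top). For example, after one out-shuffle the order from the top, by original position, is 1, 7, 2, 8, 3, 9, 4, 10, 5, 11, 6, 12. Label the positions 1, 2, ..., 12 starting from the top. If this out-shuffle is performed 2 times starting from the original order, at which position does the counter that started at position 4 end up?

Track the counter's position through each out-shuffle:
4 → 7 → 2

2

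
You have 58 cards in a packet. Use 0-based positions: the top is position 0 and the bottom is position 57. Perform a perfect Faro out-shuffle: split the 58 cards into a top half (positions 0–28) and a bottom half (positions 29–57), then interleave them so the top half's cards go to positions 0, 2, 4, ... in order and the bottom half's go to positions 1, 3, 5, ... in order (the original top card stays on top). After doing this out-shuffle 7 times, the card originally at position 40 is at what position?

47

Track the card's position through each out-shuffle:
40 → 23 → 46 → 35 → 13 → 26 → 52 → 47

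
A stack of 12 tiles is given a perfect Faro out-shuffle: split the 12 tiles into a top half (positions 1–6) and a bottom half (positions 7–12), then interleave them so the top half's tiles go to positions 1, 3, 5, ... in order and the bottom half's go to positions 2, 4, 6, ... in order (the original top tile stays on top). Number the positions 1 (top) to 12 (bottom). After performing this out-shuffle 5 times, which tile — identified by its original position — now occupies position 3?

10

Work backwards from position 3, undoing one out-shuffle at a time:
3 ← 2 ← 7 ← 4 ← 8 ← 10
So the tile now at position 3 started at position 10.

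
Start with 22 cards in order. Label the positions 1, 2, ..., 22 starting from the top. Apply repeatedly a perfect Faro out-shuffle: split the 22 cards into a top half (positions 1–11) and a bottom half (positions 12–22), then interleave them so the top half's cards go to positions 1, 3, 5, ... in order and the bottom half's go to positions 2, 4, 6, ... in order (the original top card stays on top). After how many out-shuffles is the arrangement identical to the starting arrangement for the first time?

6

The out-shuffle permutes the 22 positions with cycle lengths [1, 1, 2, 3, 3, 6, 6].
Every card is home exactly when every cycle has completed a whole number of laps, i.e. after lcm(1, 2, 3, 6) = 6 out-shuffles.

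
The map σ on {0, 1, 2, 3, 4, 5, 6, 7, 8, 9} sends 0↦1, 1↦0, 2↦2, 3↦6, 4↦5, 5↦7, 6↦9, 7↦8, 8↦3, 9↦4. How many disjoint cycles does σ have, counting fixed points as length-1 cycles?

3

Cycle decomposition: (0 1) (2) (3 6 9 4 5 7 8).
3 cycles.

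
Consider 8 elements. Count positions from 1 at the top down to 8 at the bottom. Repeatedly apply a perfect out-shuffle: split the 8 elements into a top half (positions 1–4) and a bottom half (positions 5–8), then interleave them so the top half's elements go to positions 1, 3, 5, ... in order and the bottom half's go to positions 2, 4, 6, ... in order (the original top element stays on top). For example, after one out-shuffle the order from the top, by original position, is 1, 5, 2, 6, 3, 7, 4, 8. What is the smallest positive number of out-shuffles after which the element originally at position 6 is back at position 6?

Follow position 6 under repeated out-shuffles:
6 → 4 → 7 → 6
It first returns after 3 out-shuffles.

3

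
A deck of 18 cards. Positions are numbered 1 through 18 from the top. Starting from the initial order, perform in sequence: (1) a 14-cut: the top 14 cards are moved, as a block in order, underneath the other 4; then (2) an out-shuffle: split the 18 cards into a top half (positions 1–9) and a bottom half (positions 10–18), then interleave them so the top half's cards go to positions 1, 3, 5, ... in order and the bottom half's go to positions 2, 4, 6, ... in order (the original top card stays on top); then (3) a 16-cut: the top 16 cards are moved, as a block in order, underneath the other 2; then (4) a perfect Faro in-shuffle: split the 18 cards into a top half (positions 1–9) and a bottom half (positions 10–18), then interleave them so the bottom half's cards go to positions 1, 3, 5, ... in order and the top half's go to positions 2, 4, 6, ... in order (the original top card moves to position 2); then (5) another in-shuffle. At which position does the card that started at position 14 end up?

Track the card from position 14 forward through each operation:
  after op 1 (cut 14): 14 → 18
  after op 2 (out-shuffle): 18 → 18
  after op 3 (cut 16): 18 → 2
  after op 4 (in-shuffle): 2 → 4
  after op 5 (in-shuffle): 4 → 8

8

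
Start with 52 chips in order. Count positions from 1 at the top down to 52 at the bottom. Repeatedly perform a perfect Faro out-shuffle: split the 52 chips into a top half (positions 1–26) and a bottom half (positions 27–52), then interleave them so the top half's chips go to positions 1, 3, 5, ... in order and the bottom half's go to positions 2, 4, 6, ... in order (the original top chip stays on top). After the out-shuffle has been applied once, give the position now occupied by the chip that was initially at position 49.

46

Track the chip's position through each out-shuffle:
49 → 46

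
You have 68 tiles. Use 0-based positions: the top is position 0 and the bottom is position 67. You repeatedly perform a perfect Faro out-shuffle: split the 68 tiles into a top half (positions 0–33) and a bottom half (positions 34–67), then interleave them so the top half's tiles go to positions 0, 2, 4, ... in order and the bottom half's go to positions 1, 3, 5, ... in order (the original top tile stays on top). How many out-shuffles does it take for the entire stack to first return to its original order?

The out-shuffle permutes the 68 positions with cycle lengths [1, 1, 66].
Every tile is home exactly when every cycle has completed a whole number of laps, i.e. after lcm(1, 66) = 66 out-shuffles.

66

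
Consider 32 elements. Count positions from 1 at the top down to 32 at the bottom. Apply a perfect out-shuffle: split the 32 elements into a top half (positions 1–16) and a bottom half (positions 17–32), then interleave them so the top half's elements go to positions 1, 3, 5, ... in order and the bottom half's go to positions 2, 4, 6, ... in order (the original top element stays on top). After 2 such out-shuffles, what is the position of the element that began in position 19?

Track the element's position through each out-shuffle:
19 → 6 → 11

11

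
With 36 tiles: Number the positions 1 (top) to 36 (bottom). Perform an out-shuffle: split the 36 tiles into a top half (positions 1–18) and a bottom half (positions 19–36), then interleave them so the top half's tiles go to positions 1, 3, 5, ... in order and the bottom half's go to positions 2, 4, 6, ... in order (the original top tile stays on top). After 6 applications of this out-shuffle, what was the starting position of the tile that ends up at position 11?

Work backwards from position 11, undoing one out-shuffle at a time:
11 ← 6 ← 21 ← 11 ← 6 ← 21 ← 11
So the tile now at position 11 started at position 11.

11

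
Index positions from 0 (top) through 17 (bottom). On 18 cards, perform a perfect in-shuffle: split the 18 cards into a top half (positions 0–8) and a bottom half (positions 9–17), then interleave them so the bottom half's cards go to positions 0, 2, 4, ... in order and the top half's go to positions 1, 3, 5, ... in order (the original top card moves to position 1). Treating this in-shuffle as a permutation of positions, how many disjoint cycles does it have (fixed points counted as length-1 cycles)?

1

Trace each unvisited position around until it returns:
(0 1 3 7 15 12 ... len 18)
1 cycle in total.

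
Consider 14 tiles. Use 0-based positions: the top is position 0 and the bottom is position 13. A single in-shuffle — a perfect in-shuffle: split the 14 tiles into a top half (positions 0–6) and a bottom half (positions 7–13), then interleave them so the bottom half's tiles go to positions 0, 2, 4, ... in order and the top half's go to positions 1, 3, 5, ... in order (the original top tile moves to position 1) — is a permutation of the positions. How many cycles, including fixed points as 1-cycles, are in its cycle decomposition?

4

Trace each unvisited position around until it returns:
(0 1 3 7) (2 5 11 8) (4 9) (6 13 12 10)
4 cycles in total.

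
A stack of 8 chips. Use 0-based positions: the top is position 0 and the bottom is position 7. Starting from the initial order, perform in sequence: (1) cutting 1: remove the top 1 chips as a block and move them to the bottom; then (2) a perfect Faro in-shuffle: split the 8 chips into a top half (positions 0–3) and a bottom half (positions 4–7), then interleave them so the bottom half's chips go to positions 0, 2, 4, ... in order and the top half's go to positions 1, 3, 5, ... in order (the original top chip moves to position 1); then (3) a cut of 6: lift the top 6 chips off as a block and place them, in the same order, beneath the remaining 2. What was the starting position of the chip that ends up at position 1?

Undo the operations in reverse order, starting from position 1:
  undo op 3 (cut 6): 1 ← 7
  undo op 2 (in-shuffle, from top half): 7 ← 3
  undo op 1 (cut 1): 3 ← 4
So the chip at position 1 came from original position 4.

4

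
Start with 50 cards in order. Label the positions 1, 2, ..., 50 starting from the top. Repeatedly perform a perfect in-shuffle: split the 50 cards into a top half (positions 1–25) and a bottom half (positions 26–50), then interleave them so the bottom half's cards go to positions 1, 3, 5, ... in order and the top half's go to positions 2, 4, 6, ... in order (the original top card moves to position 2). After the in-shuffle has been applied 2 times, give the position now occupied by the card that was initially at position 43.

19

Track the card's position through each in-shuffle:
43 → 35 → 19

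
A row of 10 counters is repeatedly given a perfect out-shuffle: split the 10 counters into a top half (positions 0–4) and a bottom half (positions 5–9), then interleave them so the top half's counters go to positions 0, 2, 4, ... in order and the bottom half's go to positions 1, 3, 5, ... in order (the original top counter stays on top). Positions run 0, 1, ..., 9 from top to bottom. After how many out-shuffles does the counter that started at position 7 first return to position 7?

Follow position 7 under repeated out-shuffles:
7 → 5 → 1 → 2 → 4 → 8 → 7
It first returns after 6 out-shuffles.

6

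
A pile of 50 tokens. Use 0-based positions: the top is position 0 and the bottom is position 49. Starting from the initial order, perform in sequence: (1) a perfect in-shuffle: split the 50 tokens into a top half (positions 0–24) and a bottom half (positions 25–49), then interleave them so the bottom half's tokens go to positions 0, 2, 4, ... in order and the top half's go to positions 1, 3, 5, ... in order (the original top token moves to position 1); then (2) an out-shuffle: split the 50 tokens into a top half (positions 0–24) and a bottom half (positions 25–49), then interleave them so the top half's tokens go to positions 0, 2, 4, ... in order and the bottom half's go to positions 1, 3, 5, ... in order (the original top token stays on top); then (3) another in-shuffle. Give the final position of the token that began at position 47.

28

Track the token from position 47 forward through each operation:
  after op 1 (in-shuffle): 47 → 44
  after op 2 (out-shuffle): 44 → 39
  after op 3 (in-shuffle): 39 → 28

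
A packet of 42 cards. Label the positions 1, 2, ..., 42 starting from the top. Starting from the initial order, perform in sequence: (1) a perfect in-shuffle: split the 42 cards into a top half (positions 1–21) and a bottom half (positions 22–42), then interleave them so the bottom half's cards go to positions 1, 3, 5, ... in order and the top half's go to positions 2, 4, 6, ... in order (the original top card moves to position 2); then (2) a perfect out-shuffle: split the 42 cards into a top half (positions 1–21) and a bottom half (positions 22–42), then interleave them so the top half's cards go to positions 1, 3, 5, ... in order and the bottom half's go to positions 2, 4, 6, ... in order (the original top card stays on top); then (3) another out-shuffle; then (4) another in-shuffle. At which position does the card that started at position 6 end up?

Track the card from position 6 forward through each operation:
  after op 1 (in-shuffle): 6 → 12
  after op 2 (out-shuffle): 12 → 23
  after op 3 (out-shuffle): 23 → 4
  after op 4 (in-shuffle): 4 → 8

8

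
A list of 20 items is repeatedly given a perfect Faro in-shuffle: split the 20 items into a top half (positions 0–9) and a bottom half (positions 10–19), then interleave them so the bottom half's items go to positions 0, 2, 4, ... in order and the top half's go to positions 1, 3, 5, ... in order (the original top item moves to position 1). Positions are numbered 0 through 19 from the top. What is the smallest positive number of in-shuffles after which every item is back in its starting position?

6

The in-shuffle permutes the 20 positions with cycle lengths [2, 3, 3, 6, 6].
Every item is home exactly when every cycle has completed a whole number of laps, i.e. after lcm(2, 3, 6) = 6 in-shuffles.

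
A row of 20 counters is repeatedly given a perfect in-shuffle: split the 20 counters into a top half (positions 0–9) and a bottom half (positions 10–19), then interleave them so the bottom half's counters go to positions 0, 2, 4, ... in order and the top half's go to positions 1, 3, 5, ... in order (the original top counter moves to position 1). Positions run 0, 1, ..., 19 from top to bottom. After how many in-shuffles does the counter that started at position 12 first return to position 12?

6

Follow position 12 under repeated in-shuffles:
12 → 4 → 9 → 19 → 18 → 16 → 12
It first returns after 6 in-shuffles.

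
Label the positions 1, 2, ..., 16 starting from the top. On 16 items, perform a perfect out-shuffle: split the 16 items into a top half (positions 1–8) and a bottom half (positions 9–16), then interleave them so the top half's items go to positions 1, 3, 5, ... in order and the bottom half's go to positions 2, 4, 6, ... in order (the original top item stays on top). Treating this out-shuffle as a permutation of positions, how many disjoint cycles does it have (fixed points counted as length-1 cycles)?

6

Trace each unvisited position around until it returns:
(1) (2 3 5 9) (4 7 13 10) (6 11) (8 15 14 12) (16)
6 cycles in total.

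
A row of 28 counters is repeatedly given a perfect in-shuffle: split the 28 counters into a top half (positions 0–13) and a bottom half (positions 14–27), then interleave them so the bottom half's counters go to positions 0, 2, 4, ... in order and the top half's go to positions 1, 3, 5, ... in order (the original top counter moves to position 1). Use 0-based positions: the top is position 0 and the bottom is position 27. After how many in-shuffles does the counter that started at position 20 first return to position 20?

Follow position 20 under repeated in-shuffles:
20 → 12 → 25 → 22 → 16 → 4 → 9 → 19 → ... → 20 (length 28)
It first returns after 28 in-shuffles.

28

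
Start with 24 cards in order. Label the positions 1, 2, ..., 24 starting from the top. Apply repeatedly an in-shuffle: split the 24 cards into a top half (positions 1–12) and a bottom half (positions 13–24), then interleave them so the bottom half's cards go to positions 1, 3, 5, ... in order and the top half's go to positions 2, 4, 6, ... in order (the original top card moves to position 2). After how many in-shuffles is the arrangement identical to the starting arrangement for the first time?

20

The in-shuffle permutes the 24 positions with cycle lengths [4, 20].
Every card is home exactly when every cycle has completed a whole number of laps, i.e. after lcm(4, 20) = 20 in-shuffles.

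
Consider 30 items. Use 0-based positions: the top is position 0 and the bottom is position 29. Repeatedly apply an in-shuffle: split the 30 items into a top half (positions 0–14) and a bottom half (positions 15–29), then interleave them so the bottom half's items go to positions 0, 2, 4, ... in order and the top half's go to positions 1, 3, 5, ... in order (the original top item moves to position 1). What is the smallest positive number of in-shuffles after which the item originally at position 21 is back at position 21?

Follow position 21 under repeated in-shuffles:
21 → 12 → 25 → 20 → 10 → 21
It first returns after 5 in-shuffles.

5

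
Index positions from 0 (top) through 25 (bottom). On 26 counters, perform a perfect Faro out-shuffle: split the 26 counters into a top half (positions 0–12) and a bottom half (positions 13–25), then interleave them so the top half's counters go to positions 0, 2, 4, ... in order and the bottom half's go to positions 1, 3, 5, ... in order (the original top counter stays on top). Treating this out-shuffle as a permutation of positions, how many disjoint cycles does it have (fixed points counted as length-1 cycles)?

Trace each unvisited position around until it returns:
(0) (1 2 4 8 16 7 ... len 20) (5 10 20 15) (25)
4 cycles in total.

4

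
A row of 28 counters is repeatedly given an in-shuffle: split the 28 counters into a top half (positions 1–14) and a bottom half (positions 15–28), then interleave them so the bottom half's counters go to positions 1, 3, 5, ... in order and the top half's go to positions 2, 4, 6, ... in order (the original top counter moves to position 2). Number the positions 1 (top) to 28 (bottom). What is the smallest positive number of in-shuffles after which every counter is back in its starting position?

The in-shuffle permutes the 28 positions with cycle lengths [28].
Every counter is home exactly when every cycle has completed a whole number of laps, i.e. after lcm(28) = 28 in-shuffles.

28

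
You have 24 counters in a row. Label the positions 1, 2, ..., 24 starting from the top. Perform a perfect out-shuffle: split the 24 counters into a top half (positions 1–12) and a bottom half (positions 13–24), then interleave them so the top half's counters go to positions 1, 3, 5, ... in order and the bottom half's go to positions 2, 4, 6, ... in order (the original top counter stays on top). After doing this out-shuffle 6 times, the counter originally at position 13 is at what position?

Track the counter's position through each out-shuffle:
13 → 2 → 3 → 5 → 9 → 17 → 10

10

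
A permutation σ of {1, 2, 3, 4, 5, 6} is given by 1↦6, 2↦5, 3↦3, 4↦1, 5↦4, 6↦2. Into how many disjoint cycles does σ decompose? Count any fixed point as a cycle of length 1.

Cycle decomposition: (1 6 2 5 4) (3).
2 cycles.

2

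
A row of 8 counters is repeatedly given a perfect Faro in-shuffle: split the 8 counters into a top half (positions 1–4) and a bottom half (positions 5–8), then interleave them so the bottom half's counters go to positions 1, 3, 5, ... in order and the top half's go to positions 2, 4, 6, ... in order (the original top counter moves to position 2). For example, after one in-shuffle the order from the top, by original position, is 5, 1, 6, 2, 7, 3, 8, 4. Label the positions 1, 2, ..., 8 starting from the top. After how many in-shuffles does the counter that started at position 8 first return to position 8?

Follow position 8 under repeated in-shuffles:
8 → 7 → 5 → 1 → 2 → 4 → 8
It first returns after 6 in-shuffles.

6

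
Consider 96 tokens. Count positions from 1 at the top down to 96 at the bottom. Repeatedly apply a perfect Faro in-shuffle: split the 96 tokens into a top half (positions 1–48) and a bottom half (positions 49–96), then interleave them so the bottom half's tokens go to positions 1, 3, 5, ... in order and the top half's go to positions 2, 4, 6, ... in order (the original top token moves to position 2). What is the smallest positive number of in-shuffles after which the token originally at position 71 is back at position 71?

Follow position 71 under repeated in-shuffles:
71 → 45 → 90 → 83 → 69 → 41 → 82 → 67 → ... → 71 (length 48)
It first returns after 48 in-shuffles.

48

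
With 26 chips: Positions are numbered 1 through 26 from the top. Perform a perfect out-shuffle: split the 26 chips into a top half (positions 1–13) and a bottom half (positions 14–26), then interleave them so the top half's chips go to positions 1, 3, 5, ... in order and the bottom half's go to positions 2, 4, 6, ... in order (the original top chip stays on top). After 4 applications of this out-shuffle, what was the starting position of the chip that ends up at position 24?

Work backwards from position 24, undoing one out-shuffle at a time:
24 ← 25 ← 13 ← 7 ← 4
So the chip now at position 24 started at position 4.

4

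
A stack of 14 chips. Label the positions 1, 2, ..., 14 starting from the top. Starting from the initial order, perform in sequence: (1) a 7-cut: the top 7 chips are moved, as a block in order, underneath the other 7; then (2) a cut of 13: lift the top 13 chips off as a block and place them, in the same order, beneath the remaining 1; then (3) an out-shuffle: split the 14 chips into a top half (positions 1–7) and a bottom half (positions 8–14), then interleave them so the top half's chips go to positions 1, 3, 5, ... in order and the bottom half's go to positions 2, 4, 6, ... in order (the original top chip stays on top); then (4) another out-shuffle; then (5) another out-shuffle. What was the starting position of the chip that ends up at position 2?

Undo the operations in reverse order, starting from position 2:
  undo op 5 (out-shuffle, from bottom half): 2 ← 8
  undo op 4 (out-shuffle, from bottom half): 8 ← 11
  undo op 3 (out-shuffle, from top half): 11 ← 6
  undo op 2 (cut 13): 6 ← 5
  undo op 1 (cut 7): 5 ← 12
So the chip at position 2 came from original position 12.

12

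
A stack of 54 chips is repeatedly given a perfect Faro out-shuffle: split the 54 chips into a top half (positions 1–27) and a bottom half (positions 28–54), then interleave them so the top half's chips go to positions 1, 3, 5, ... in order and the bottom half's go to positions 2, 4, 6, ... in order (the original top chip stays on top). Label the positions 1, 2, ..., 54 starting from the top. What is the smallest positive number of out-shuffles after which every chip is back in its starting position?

52

The out-shuffle permutes the 54 positions with cycle lengths [1, 1, 52].
Every chip is home exactly when every cycle has completed a whole number of laps, i.e. after lcm(1, 52) = 52 out-shuffles.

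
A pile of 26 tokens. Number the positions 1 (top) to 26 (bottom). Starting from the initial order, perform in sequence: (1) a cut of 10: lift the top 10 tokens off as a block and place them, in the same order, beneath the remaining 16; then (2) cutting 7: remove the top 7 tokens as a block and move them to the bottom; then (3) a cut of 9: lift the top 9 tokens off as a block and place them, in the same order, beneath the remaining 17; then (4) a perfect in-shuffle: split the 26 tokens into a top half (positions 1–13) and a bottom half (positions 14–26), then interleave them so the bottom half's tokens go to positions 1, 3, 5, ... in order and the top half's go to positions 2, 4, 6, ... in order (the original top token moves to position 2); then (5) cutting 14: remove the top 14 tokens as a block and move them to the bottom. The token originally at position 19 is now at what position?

23

Track the token from position 19 forward through each operation:
  after op 1 (cut 10): 19 → 9
  after op 2 (cut 7): 9 → 2
  after op 3 (cut 9): 2 → 19
  after op 4 (in-shuffle): 19 → 11
  after op 5 (cut 14): 11 → 23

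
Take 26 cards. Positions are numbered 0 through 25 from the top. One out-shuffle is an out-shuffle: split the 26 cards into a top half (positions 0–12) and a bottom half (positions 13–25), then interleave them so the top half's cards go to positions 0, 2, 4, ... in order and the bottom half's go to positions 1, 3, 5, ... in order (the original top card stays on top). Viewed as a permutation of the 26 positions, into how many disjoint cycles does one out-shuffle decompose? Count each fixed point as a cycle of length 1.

4

Trace each unvisited position around until it returns:
(0) (1 2 4 8 16 7 ... len 20) (5 10 20 15) (25)
4 cycles in total.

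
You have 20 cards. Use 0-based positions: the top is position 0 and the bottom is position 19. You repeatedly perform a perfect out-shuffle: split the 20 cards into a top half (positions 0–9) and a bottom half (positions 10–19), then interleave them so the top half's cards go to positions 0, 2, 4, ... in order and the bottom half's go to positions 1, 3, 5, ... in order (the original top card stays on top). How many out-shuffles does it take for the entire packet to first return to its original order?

18

The out-shuffle permutes the 20 positions with cycle lengths [1, 1, 18].
Every card is home exactly when every cycle has completed a whole number of laps, i.e. after lcm(1, 18) = 18 out-shuffles.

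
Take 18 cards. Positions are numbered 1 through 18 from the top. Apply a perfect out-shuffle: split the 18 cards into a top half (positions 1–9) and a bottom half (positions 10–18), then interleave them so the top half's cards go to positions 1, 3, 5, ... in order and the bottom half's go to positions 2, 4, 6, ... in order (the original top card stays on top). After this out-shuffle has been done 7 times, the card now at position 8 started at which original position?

15

Work backwards from position 8, undoing one out-shuffle at a time:
8 ← 13 ← 7 ← 4 ← 11 ← 6 ← 12 ← 15
So the card now at position 8 started at position 15.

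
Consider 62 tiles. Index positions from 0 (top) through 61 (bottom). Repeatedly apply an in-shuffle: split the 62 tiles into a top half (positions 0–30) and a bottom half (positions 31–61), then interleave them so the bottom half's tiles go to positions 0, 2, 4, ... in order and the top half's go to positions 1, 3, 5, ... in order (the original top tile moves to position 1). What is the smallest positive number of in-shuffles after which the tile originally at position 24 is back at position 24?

Follow position 24 under repeated in-shuffles:
24 → 49 → 36 → 10 → 21 → 43 → 24
It first returns after 6 in-shuffles.

6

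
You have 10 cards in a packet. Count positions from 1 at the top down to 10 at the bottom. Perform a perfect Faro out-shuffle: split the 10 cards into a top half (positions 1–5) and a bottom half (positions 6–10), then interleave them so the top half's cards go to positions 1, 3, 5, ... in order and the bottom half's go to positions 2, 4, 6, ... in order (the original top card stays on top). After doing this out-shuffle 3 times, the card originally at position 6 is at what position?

Track the card's position through each out-shuffle:
6 → 2 → 3 → 5

5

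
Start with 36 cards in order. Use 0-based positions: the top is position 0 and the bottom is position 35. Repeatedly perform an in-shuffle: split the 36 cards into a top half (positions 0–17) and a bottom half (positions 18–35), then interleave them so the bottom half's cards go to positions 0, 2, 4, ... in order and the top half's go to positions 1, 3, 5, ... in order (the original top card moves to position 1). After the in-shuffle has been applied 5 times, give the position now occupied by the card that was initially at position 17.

Track the card's position through each in-shuffle:
17 → 35 → 34 → 32 → 28 → 20

20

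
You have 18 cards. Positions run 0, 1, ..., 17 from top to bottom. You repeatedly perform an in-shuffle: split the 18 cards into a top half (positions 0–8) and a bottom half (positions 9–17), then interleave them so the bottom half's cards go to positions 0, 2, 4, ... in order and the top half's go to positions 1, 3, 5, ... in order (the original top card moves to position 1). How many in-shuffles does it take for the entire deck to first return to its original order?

The in-shuffle permutes the 18 positions with cycle lengths [18].
Every card is home exactly when every cycle has completed a whole number of laps, i.e. after lcm(18) = 18 in-shuffles.

18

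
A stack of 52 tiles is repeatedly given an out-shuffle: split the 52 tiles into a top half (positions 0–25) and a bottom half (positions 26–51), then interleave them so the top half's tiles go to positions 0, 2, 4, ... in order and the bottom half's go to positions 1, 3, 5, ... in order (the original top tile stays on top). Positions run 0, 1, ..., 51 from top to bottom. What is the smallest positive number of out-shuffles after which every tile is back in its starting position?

The out-shuffle permutes the 52 positions with cycle lengths [1, 1, 2, 8, 8, 8, 8, 8, 8].
Every tile is home exactly when every cycle has completed a whole number of laps, i.e. after lcm(1, 2, 8) = 8 out-shuffles.

8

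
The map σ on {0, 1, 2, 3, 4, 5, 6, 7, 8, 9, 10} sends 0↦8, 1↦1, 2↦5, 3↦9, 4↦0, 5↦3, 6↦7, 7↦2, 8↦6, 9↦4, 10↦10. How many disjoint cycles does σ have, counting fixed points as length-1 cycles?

Cycle decomposition: (0 8 6 7 2 5 3 9 4) (1) (10).
3 cycles.

3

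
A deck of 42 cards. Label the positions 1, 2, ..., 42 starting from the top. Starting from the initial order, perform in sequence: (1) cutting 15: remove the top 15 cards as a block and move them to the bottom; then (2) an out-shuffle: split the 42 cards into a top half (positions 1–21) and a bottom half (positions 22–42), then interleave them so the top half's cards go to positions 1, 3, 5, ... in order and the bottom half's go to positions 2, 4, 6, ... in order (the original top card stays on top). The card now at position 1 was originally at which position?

16

Undo the operations in reverse order, starting from position 1:
  undo op 2 (out-shuffle, from top half): 1 ← 1
  undo op 1 (cut 15): 1 ← 16
So the card at position 1 came from original position 16.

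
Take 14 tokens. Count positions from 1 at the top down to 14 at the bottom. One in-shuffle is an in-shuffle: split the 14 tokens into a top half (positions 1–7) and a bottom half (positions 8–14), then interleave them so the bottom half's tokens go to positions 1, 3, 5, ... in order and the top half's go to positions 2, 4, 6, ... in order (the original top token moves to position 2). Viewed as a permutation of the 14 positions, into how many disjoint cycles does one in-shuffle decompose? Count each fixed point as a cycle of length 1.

4

Trace each unvisited position around until it returns:
(1 2 4 8) (3 6 12 9) (5 10) (7 14 13 11)
4 cycles in total.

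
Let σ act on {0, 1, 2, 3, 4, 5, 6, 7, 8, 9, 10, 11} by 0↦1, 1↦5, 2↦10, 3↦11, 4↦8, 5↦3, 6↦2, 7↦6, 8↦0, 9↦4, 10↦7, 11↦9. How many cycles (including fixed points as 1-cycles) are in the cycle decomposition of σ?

2

Cycle decomposition: (0 1 5 3 11 9 4 8) (2 10 7 6).
2 cycles.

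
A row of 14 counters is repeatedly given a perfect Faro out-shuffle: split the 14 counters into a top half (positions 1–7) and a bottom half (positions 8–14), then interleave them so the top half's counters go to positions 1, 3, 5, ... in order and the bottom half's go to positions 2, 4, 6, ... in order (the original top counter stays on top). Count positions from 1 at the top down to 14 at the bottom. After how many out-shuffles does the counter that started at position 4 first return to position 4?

12

Follow position 4 under repeated out-shuffles:
4 → 7 → 13 → 12 → 10 → 6 → 11 → 8 → 2 → 3 → 5 → 9 → 4
It first returns after 12 out-shuffles.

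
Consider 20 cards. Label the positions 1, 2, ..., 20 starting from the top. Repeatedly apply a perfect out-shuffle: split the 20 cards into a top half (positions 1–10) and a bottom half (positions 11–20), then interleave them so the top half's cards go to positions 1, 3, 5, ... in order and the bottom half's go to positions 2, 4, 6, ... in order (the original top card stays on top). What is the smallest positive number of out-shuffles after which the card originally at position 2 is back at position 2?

18

Follow position 2 under repeated out-shuffles:
2 → 3 → 5 → 9 → 17 → 14 → 8 → 15 → 10 → 19 → 18 → 16 → 12 → 4 → 7 → 13 → 6 → 11 → 2
It first returns after 18 out-shuffles.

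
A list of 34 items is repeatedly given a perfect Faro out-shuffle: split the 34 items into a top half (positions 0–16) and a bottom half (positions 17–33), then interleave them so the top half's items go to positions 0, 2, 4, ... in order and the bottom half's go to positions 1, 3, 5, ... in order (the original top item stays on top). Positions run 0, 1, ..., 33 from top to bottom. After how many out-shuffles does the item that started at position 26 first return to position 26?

10

Follow position 26 under repeated out-shuffles:
26 → 19 → 5 → 10 → 20 → 7 → 14 → 28 → 23 → 13 → 26
It first returns after 10 out-shuffles.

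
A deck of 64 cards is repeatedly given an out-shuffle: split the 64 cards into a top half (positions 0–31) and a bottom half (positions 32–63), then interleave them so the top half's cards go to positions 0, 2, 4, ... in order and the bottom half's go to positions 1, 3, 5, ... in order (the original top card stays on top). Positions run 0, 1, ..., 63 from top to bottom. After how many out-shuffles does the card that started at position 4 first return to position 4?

6

Follow position 4 under repeated out-shuffles:
4 → 8 → 16 → 32 → 1 → 2 → 4
It first returns after 6 out-shuffles.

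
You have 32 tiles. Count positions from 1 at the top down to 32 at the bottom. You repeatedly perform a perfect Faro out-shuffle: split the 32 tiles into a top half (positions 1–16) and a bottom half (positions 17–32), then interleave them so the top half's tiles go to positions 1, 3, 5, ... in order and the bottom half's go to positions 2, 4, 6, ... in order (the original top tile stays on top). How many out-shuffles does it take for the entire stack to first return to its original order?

5

The out-shuffle permutes the 32 positions with cycle lengths [1, 1, 5, 5, 5, 5, 5, 5].
Every tile is home exactly when every cycle has completed a whole number of laps, i.e. after lcm(1, 5) = 5 out-shuffles.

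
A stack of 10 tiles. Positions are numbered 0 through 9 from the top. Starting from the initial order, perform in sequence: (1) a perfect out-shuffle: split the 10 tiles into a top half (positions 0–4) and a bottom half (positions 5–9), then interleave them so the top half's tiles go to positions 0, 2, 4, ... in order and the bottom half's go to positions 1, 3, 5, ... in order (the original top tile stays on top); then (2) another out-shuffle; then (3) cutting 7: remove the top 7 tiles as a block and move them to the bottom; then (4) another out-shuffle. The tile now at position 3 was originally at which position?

Undo the operations in reverse order, starting from position 3:
  undo op 4 (out-shuffle, from bottom half): 3 ← 6
  undo op 3 (cut 7): 6 ← 3
  undo op 2 (out-shuffle, from bottom half): 3 ← 6
  undo op 1 (out-shuffle, from top half): 6 ← 3
So the tile at position 3 came from original position 3.

3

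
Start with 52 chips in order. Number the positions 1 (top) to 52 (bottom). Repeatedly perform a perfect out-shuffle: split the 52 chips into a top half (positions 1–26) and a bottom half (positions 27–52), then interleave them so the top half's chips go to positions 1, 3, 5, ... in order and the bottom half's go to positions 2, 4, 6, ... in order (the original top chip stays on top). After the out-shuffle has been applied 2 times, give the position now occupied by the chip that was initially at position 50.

44

Track the chip's position through each out-shuffle:
50 → 48 → 44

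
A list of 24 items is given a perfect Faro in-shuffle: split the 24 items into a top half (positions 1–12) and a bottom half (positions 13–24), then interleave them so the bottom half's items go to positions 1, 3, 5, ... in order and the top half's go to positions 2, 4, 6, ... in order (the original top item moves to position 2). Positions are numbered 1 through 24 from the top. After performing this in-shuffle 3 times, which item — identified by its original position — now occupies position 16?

Work backwards from position 16, undoing one in-shuffle at a time:
16 ← 8 ← 4 ← 2
So the item now at position 16 started at position 2.

2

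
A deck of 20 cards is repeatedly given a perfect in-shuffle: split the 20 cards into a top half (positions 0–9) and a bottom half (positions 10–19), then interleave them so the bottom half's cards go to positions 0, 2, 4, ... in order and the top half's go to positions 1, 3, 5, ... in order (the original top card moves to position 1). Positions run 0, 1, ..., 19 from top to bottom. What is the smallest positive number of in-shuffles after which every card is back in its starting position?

6

The in-shuffle permutes the 20 positions with cycle lengths [2, 3, 3, 6, 6].
Every card is home exactly when every cycle has completed a whole number of laps, i.e. after lcm(2, 3, 6) = 6 in-shuffles.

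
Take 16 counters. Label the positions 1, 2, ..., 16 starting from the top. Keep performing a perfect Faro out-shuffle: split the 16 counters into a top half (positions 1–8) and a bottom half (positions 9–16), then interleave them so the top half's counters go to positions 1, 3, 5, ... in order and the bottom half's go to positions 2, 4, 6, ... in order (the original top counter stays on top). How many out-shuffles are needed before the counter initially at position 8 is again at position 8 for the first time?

4

Follow position 8 under repeated out-shuffles:
8 → 15 → 14 → 12 → 8
It first returns after 4 out-shuffles.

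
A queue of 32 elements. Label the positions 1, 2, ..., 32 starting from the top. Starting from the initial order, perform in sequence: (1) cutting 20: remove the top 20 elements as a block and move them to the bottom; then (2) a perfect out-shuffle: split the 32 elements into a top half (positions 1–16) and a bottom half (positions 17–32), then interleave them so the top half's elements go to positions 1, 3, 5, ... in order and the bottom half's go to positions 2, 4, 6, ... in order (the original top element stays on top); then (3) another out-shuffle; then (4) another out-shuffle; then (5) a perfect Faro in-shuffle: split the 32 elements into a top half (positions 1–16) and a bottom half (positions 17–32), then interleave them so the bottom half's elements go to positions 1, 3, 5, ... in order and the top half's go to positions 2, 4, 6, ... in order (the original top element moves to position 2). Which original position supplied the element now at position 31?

Undo the operations in reverse order, starting from position 31:
  undo op 5 (in-shuffle, from bottom half): 31 ← 32
  undo op 4 (out-shuffle, from bottom half): 32 ← 32
  undo op 3 (out-shuffle, from bottom half): 32 ← 32
  undo op 2 (out-shuffle, from bottom half): 32 ← 32
  undo op 1 (cut 20): 32 ← 20
So the element at position 31 came from original position 20.

20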